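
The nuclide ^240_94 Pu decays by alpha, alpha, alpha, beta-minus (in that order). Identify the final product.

Start: (A, Z) = (240, 94).
After α: (236, 92).
After α: (232, 90).
After α: (228, 88).
After β⁻: (228, 89).
Z = 89 is actinium.

Ac-228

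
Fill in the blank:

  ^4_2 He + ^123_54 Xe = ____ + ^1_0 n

Ba-126

Conserve mass number: 4 + 123 = A + 1, so A = 126.
Conserve atomic number: 2 + 54 = Z + 0, so Z = 56.
Z = 56 is barium, so the species is ^126_56 Ba.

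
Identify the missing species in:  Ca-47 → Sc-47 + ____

beta-minus particle

Conserve mass number: 47 = 47 + A, so A = 0.
Conserve atomic number: 20 = 21 + Z, so Z = -1.
A = 0 and Z = -1 is e⁻ — a beta-minus particle.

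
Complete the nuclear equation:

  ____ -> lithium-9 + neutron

Li-10

Conserve mass number: A = 9 + 1, so A = 10.
Conserve atomic number: Z = 3 + 0, so Z = 3.
Z = 3 is lithium, so the species is lithium-10.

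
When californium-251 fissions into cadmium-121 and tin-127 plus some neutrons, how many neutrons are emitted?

3

Conserve mass number: 251 = 121 + 127 + k, so k = 251 − 248 = 3.
Check atomic number: 98 = 48 + 50 + 0 = 98. ✓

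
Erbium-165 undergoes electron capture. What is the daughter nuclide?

Electron capture: mass number changes by +0, atomic number by -1.
A: 165 = 165; Z: 68 − 1 = 67.
Z = 67 is holmium, so the daughter is holmium-165.

Ho-165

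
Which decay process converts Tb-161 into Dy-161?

beta-minus decay

ΔA = 161 − 161 = 0; ΔZ = 66 − 65 = +1.
A is unchanged and Z rises by 1 — a neutron has become a proton (β⁻ decay).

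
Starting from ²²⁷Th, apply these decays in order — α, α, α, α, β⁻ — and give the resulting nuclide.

Bi-211

Start: (A, Z) = (227, 90).
After α: (223, 88).
After α: (219, 86).
After α: (215, 84).
After α: (211, 82).
After β⁻: (211, 83).
Z = 83 is bismuth.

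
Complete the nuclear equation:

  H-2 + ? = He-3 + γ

Conserve mass number: 2 + A = 3 + 0, so A = 1.
Conserve atomic number: 1 + Z = 2 + 0, so Z = 1.
A = 1 and Z = 1 is H-1 — a proton.

proton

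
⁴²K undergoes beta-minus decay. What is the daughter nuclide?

Ca-42

Beta-minus decay: mass number changes by +0, atomic number by +1.
A: 42 = 42; Z: 19 + 1 = 20.
Z = 20 is calcium, so the daughter is ⁴²Ca.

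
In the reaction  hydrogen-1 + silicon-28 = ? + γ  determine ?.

P-29

Conserve mass number: 1 + 28 = A + 0, so A = 29.
Conserve atomic number: 1 + 14 = Z + 0, so Z = 15.
Z = 15 is phosphorus, so the species is phosphorus-29.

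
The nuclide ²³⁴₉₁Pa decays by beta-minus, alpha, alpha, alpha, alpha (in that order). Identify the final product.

Po-218

Start: (A, Z) = (234, 91).
After β⁻: (234, 92).
After α: (230, 90).
After α: (226, 88).
After α: (222, 86).
After α: (218, 84).
Z = 84 is polonium.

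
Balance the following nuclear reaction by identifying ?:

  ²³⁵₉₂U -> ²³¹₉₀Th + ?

alpha particle

Conserve mass number: 235 = 231 + A, so A = 4.
Conserve atomic number: 92 = 90 + Z, so Z = 2.
A = 4 and Z = 2 is ⁴₂He — an alpha particle.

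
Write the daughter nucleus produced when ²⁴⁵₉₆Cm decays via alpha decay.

Pu-241

Alpha decay: mass number changes by -4, atomic number by -2.
A: 245 − 4 = 241; Z: 96 − 2 = 94.
Z = 94 is plutonium, so the daughter is ²⁴¹₉₄Pu.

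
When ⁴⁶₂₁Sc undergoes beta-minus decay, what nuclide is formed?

Beta-minus decay: mass number changes by +0, atomic number by +1.
A: 46 = 46; Z: 21 + 1 = 22.
Z = 22 is titanium, so the daughter is ⁴⁶₂₂Ti.

Ti-46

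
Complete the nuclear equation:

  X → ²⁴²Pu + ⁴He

Conserve mass number: A = 242 + 4, so A = 246.
Conserve atomic number: Z = 94 + 2, so Z = 96.
Z = 96 is curium, so the species is ²⁴⁶Cm.

Cm-246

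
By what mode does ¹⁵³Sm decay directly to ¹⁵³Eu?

beta-minus decay

ΔA = 153 − 153 = 0; ΔZ = 63 − 62 = +1.
A is unchanged and Z rises by 1 — a neutron has become a proton (β⁻ decay).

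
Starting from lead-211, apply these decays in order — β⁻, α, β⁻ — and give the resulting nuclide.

Pb-207

Start: (A, Z) = (211, 82).
After β⁻: (211, 83).
After α: (207, 81).
After β⁻: (207, 82).
Z = 82 is lead.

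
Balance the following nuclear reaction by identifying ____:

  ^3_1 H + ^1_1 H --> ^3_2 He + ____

neutron

Conserve mass number: 3 + 1 = 3 + A, so A = 1.
Conserve atomic number: 1 + 1 = 2 + Z, so Z = 0.
A = 1 and Z = 0 is ^1_0 n — a neutron.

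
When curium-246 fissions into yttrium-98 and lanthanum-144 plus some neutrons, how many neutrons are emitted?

4

Conserve mass number: 246 = 98 + 144 + k, so k = 246 − 242 = 4.
Check atomic number: 96 = 39 + 57 + 0 = 96. ✓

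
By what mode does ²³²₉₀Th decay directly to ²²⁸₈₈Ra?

ΔA = 228 − 232 = -4; ΔZ = 88 − 90 = -2.
A drops by 4 and Z drops by 2 — the signature of alpha emission.

alpha decay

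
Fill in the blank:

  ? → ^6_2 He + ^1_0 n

Conserve mass number: A = 6 + 1, so A = 7.
Conserve atomic number: Z = 2 + 0, so Z = 2.
Z = 2 is helium, so the species is ^7_2 He.

He-7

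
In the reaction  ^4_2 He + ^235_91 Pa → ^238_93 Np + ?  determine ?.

neutron

Conserve mass number: 4 + 235 = 238 + A, so A = 1.
Conserve atomic number: 2 + 91 = 93 + Z, so Z = 0.
A = 1 and Z = 0 is ^1_0 n — a neutron.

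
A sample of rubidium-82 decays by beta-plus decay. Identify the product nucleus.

Beta-plus decay: mass number changes by +0, atomic number by -1.
A: 82 = 82; Z: 37 − 1 = 36.
Z = 36 is krypton, so the daughter is krypton-82.

Kr-82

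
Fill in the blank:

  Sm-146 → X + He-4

Conserve mass number: 146 = A + 4, so A = 142.
Conserve atomic number: 62 = Z + 2, so Z = 60.
Z = 60 is neodymium, so the species is Nd-142.

Nd-142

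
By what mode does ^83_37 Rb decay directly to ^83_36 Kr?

beta-plus decay or electron capture

ΔA = 83 − 83 = 0; ΔZ = 36 − 37 = -1.
A is unchanged and Z drops by 1 — a proton has become a neutron (β⁺ emission or electron capture).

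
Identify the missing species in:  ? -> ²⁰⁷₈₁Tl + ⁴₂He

Bi-211

Conserve mass number: A = 207 + 4, so A = 211.
Conserve atomic number: Z = 81 + 2, so Z = 83.
Z = 83 is bismuth, so the species is ²¹¹₈₃Bi.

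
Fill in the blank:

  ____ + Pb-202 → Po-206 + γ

alpha particle

Conserve mass number: A + 202 = 206 + 0, so A = 4.
Conserve atomic number: Z + 82 = 84 + 0, so Z = 2.
A = 4 and Z = 2 is He-4 — an alpha particle.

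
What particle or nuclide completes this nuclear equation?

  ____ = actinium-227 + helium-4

Conserve mass number: A = 227 + 4, so A = 231.
Conserve atomic number: Z = 89 + 2, so Z = 91.
Z = 91 is protactinium, so the species is protactinium-231.

Pa-231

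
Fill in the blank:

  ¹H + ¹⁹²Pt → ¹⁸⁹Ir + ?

Conserve mass number: 1 + 192 = 189 + A, so A = 4.
Conserve atomic number: 1 + 78 = 77 + Z, so Z = 2.
A = 4 and Z = 2 is ⁴He — an alpha particle.

alpha particle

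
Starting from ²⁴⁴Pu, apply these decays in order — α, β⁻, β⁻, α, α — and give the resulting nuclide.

Th-232

Start: (A, Z) = (244, 94).
After α: (240, 92).
After β⁻: (240, 93).
After β⁻: (240, 94).
After α: (236, 92).
After α: (232, 90).
Z = 90 is thorium.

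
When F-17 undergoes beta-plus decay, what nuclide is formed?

Beta-plus decay: mass number changes by +0, atomic number by -1.
A: 17 = 17; Z: 9 − 1 = 8.
Z = 8 is oxygen, so the daughter is O-17.

O-17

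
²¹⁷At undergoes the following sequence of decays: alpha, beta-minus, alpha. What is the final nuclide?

Start: (A, Z) = (217, 85).
After α: (213, 83).
After β⁻: (213, 84).
After α: (209, 82).
Z = 82 is lead.

Pb-209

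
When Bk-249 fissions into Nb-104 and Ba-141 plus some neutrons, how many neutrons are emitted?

4

Conserve mass number: 249 = 104 + 141 + k, so k = 249 − 245 = 4.
Check atomic number: 97 = 41 + 56 + 0 = 97. ✓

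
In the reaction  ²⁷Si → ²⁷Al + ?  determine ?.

positron

Conserve mass number: 27 = 27 + A, so A = 0.
Conserve atomic number: 14 = 13 + Z, so Z = 1.
A = 0 and Z = 1 is e⁺ — a positron.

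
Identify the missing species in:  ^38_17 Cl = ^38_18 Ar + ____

beta-minus particle

Conserve mass number: 38 = 38 + A, so A = 0.
Conserve atomic number: 17 = 18 + Z, so Z = -1.
A = 0 and Z = -1 is ^0_-1 e — a beta-minus particle.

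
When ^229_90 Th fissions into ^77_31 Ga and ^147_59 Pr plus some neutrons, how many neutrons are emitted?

Conserve mass number: 229 = 77 + 147 + k, so k = 229 − 224 = 5.
Check atomic number: 90 = 31 + 59 + 0 = 90. ✓

5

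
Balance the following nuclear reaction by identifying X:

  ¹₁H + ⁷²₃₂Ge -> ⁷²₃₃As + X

neutron

Conserve mass number: 1 + 72 = 72 + A, so A = 1.
Conserve atomic number: 1 + 32 = 33 + Z, so Z = 0.
A = 1 and Z = 0 is ¹₀n — a neutron.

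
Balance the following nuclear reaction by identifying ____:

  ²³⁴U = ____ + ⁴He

Conserve mass number: 234 = A + 4, so A = 230.
Conserve atomic number: 92 = Z + 2, so Z = 90.
Z = 90 is thorium, so the species is ²³⁰Th.

Th-230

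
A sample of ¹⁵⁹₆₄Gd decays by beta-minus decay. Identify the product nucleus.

Beta-minus decay: mass number changes by +0, atomic number by +1.
A: 159 = 159; Z: 64 + 1 = 65.
Z = 65 is terbium, so the daughter is ¹⁵⁹₆₅Tb.

Tb-159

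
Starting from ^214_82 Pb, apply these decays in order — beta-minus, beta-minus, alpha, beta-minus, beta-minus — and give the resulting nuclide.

Start: (A, Z) = (214, 82).
After β⁻: (214, 83).
After β⁻: (214, 84).
After α: (210, 82).
After β⁻: (210, 83).
After β⁻: (210, 84).
Z = 84 is polonium.

Po-210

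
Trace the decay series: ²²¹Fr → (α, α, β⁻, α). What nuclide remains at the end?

Pb-209

Start: (A, Z) = (221, 87).
After α: (217, 85).
After α: (213, 83).
After β⁻: (213, 84).
After α: (209, 82).
Z = 82 is lead.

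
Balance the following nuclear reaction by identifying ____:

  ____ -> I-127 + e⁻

Conserve mass number: A = 127 + 0, so A = 127.
Conserve atomic number: Z = 53 − 1, so Z = 52.
Z = 52 is tellurium, so the species is Te-127.

Te-127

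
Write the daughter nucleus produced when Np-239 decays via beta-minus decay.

Beta-minus decay: mass number changes by +0, atomic number by +1.
A: 239 = 239; Z: 93 + 1 = 94.
Z = 94 is plutonium, so the daughter is Pu-239.

Pu-239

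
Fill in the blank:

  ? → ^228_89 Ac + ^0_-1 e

Ra-228

Conserve mass number: A = 228 + 0, so A = 228.
Conserve atomic number: Z = 89 − 1, so Z = 88.
Z = 88 is radium, so the species is ^228_88 Ra.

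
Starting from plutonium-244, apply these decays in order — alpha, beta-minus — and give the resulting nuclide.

Start: (A, Z) = (244, 94).
After α: (240, 92).
After β⁻: (240, 93).
Z = 93 is neptunium.

Np-240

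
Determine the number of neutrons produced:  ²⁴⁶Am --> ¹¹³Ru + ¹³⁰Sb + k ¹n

Conserve mass number: 246 = 113 + 130 + k, so k = 246 − 243 = 3.
Check atomic number: 95 = 44 + 51 + 0 = 95. ✓

3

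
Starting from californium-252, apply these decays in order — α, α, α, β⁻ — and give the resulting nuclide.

Start: (A, Z) = (252, 98).
After α: (248, 96).
After α: (244, 94).
After α: (240, 92).
After β⁻: (240, 93).
Z = 93 is neptunium.

Np-240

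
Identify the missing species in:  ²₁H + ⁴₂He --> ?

Li-6

Conserve mass number: 2 + 4 = A, so A = 6.
Conserve atomic number: 1 + 2 = Z, so Z = 3.
Z = 3 is lithium, so the species is ⁶₃Li.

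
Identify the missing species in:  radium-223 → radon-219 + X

alpha particle

Conserve mass number: 223 = 219 + A, so A = 4.
Conserve atomic number: 88 = 86 + Z, so Z = 2.
A = 4 and Z = 2 is helium-4 — an alpha particle.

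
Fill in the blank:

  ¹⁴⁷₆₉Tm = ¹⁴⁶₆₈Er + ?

Conserve mass number: 147 = 146 + A, so A = 1.
Conserve atomic number: 69 = 68 + Z, so Z = 1.
A = 1 and Z = 1 is ¹₁H — a proton.

proton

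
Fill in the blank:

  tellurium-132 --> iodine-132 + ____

beta-minus particle

Conserve mass number: 132 = 132 + A, so A = 0.
Conserve atomic number: 52 = 53 + Z, so Z = -1.
A = 0 and Z = -1 is e⁻ — a beta-minus particle.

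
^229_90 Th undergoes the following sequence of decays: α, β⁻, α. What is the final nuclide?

Fr-221

Start: (A, Z) = (229, 90).
After α: (225, 88).
After β⁻: (225, 89).
After α: (221, 87).
Z = 87 is francium.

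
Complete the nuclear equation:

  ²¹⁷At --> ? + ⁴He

Bi-213

Conserve mass number: 217 = A + 4, so A = 213.
Conserve atomic number: 85 = Z + 2, so Z = 83.
Z = 83 is bismuth, so the species is ²¹³Bi.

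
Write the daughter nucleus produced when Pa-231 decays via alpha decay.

Ac-227

Alpha decay: mass number changes by -4, atomic number by -2.
A: 231 − 4 = 227; Z: 91 − 2 = 89.
Z = 89 is actinium, so the daughter is Ac-227.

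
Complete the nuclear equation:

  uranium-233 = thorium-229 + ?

alpha particle

Conserve mass number: 233 = 229 + A, so A = 4.
Conserve atomic number: 92 = 90 + Z, so Z = 2.
A = 4 and Z = 2 is helium-4 — an alpha particle.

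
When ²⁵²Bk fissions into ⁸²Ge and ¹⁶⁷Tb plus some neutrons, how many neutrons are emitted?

Conserve mass number: 252 = 82 + 167 + k, so k = 252 − 249 = 3.
Check atomic number: 97 = 32 + 65 + 0 = 97. ✓

3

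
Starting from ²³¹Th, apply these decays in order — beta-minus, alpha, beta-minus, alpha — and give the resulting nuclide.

Ra-223

Start: (A, Z) = (231, 90).
After β⁻: (231, 91).
After α: (227, 89).
After β⁻: (227, 90).
After α: (223, 88).
Z = 88 is radium.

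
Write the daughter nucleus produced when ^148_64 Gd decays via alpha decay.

Alpha decay: mass number changes by -4, atomic number by -2.
A: 148 − 4 = 144; Z: 64 − 2 = 62.
Z = 62 is samarium, so the daughter is ^144_62 Sm.

Sm-144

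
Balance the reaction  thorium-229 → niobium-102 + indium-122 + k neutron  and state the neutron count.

Conserve mass number: 229 = 102 + 122 + k, so k = 229 − 224 = 5.
Check atomic number: 90 = 41 + 49 + 0 = 90. ✓

5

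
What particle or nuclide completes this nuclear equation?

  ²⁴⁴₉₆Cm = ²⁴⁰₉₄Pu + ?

Conserve mass number: 244 = 240 + A, so A = 4.
Conserve atomic number: 96 = 94 + Z, so Z = 2.
A = 4 and Z = 2 is ⁴₂He — an alpha particle.

alpha particle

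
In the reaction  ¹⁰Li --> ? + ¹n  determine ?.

Li-9

Conserve mass number: 10 = A + 1, so A = 9.
Conserve atomic number: 3 = Z + 0, so Z = 3.
Z = 3 is lithium, so the species is ⁹Li.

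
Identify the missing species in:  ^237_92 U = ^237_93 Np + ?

beta-minus particle

Conserve mass number: 237 = 237 + A, so A = 0.
Conserve atomic number: 92 = 93 + Z, so Z = -1.
A = 0 and Z = -1 is ^0_-1 e — a beta-minus particle.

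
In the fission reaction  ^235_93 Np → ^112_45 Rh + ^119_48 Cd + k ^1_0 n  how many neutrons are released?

Conserve mass number: 235 = 112 + 119 + k, so k = 235 − 231 = 4.
Check atomic number: 93 = 45 + 48 + 0 = 93. ✓

4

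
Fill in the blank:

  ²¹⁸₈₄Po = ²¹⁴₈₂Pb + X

alpha particle

Conserve mass number: 218 = 214 + A, so A = 4.
Conserve atomic number: 84 = 82 + Z, so Z = 2.
A = 4 and Z = 2 is ⁴₂He — an alpha particle.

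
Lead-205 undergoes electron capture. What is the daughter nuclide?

Electron capture: mass number changes by +0, atomic number by -1.
A: 205 = 205; Z: 82 − 1 = 81.
Z = 81 is thallium, so the daughter is thallium-205.

Tl-205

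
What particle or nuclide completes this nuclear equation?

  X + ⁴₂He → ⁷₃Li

triton

Conserve mass number: A + 4 = 7, so A = 3.
Conserve atomic number: Z + 2 = 3, so Z = 1.
A = 3 and Z = 1 is ³₁H — a triton.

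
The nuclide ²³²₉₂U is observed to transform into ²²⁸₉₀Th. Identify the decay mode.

ΔA = 228 − 232 = -4; ΔZ = 90 − 92 = -2.
A drops by 4 and Z drops by 2 — the signature of alpha emission.

alpha decay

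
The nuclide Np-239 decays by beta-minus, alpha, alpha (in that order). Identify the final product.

Th-231

Start: (A, Z) = (239, 93).
After β⁻: (239, 94).
After α: (235, 92).
After α: (231, 90).
Z = 90 is thorium.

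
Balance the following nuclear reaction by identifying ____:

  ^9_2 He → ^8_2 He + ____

neutron

Conserve mass number: 9 = 8 + A, so A = 1.
Conserve atomic number: 2 = 2 + Z, so Z = 0.
A = 1 and Z = 0 is ^1_0 n — a neutron.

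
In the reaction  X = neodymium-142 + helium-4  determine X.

Conserve mass number: A = 142 + 4, so A = 146.
Conserve atomic number: Z = 60 + 2, so Z = 62.
Z = 62 is samarium, so the species is samarium-146.

Sm-146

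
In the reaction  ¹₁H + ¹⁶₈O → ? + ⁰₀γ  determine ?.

F-17

Conserve mass number: 1 + 16 = A + 0, so A = 17.
Conserve atomic number: 1 + 8 = Z + 0, so Z = 9.
Z = 9 is fluorine, so the species is ¹⁷₉F.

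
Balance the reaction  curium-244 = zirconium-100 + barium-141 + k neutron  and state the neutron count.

3

Conserve mass number: 244 = 100 + 141 + k, so k = 244 − 241 = 3.
Check atomic number: 96 = 40 + 56 + 0 = 96. ✓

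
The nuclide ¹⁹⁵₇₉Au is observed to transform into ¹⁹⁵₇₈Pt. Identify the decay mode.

beta-plus decay or electron capture

ΔA = 195 − 195 = 0; ΔZ = 78 − 79 = -1.
A is unchanged and Z drops by 1 — a proton has become a neutron (β⁺ emission or electron capture).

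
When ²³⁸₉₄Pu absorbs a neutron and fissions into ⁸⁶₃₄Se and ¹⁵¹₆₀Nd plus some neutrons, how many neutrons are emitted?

2

Conserve mass number: 239 = 86 + 151 + k, so k = 239 − 237 = 2.
Check atomic number: 94 = 34 + 60 + 0 = 94. ✓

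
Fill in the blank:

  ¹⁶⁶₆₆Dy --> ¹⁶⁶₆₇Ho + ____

beta-minus particle

Conserve mass number: 166 = 166 + A, so A = 0.
Conserve atomic number: 66 = 67 + Z, so Z = -1.
A = 0 and Z = -1 is ⁰₋₁e — a beta-minus particle.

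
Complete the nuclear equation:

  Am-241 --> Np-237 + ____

Conserve mass number: 241 = 237 + A, so A = 4.
Conserve atomic number: 95 = 93 + Z, so Z = 2.
A = 4 and Z = 2 is He-4 — an alpha particle.

alpha particle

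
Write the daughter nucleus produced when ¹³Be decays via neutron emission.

Neutron emission: mass number changes by -1, atomic number by +0.
A: 13 − 1 = 12; Z: 4 = 4.
Z = 4 is beryllium, so the daughter is ¹²Be.

Be-12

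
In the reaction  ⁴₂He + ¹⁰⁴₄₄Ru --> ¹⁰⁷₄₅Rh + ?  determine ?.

Conserve mass number: 4 + 104 = 107 + A, so A = 1.
Conserve atomic number: 2 + 44 = 45 + Z, so Z = 1.
A = 1 and Z = 1 is ¹₁H — a proton.

proton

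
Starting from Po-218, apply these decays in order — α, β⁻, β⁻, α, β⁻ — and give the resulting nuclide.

Start: (A, Z) = (218, 84).
After α: (214, 82).
After β⁻: (214, 83).
After β⁻: (214, 84).
After α: (210, 82).
After β⁻: (210, 83).
Z = 83 is bismuth.

Bi-210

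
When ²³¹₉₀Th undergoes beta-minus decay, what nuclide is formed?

Beta-minus decay: mass number changes by +0, atomic number by +1.
A: 231 = 231; Z: 90 + 1 = 91.
Z = 91 is protactinium, so the daughter is ²³¹₉₁Pa.

Pa-231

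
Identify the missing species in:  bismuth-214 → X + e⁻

Po-214

Conserve mass number: 214 = A + 0, so A = 214.
Conserve atomic number: 83 = Z − 1, so Z = 84.
Z = 84 is polonium, so the species is polonium-214.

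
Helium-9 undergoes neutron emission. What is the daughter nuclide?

Neutron emission: mass number changes by -1, atomic number by +0.
A: 9 − 1 = 8; Z: 2 = 2.
Z = 2 is helium, so the daughter is helium-8.

He-8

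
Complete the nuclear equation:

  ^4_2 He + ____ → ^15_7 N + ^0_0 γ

Conserve mass number: 4 + A = 15 + 0, so A = 11.
Conserve atomic number: 2 + Z = 7 + 0, so Z = 5.
Z = 5 is boron, so the species is ^11_5 B.

B-11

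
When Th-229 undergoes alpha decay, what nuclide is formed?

Ra-225

Alpha decay: mass number changes by -4, atomic number by -2.
A: 229 − 4 = 225; Z: 90 − 2 = 88.
Z = 88 is radium, so the daughter is Ra-225.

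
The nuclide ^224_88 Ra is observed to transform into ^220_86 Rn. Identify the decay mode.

ΔA = 220 − 224 = -4; ΔZ = 86 − 88 = -2.
A drops by 4 and Z drops by 2 — the signature of alpha emission.

alpha decay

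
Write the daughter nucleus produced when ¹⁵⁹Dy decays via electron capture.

Electron capture: mass number changes by +0, atomic number by -1.
A: 159 = 159; Z: 66 − 1 = 65.
Z = 65 is terbium, so the daughter is ¹⁵⁹Tb.

Tb-159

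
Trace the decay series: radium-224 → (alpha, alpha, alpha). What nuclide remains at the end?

Pb-212

Start: (A, Z) = (224, 88).
After α: (220, 86).
After α: (216, 84).
After α: (212, 82).
Z = 82 is lead.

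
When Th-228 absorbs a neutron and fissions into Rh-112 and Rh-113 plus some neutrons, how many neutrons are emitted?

4

Conserve mass number: 229 = 112 + 113 + k, so k = 229 − 225 = 4.
Check atomic number: 90 = 45 + 45 + 0 = 90. ✓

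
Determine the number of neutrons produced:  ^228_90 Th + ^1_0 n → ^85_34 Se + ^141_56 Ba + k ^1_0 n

Conserve mass number: 229 = 85 + 141 + k, so k = 229 − 226 = 3.
Check atomic number: 90 = 34 + 56 + 0 = 90. ✓

3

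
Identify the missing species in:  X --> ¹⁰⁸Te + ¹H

Conserve mass number: A = 108 + 1, so A = 109.
Conserve atomic number: Z = 52 + 1, so Z = 53.
Z = 53 is iodine, so the species is ¹⁰⁹I.

I-109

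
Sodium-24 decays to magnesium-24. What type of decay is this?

ΔA = 24 − 24 = 0; ΔZ = 12 − 11 = +1.
A is unchanged and Z rises by 1 — a neutron has become a proton (β⁻ decay).

beta-minus decay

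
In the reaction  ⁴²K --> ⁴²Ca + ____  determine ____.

Conserve mass number: 42 = 42 + A, so A = 0.
Conserve atomic number: 19 = 20 + Z, so Z = -1.
A = 0 and Z = -1 is e⁻ — a beta-minus particle.

beta-minus particle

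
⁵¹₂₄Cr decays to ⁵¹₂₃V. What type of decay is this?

ΔA = 51 − 51 = 0; ΔZ = 23 − 24 = -1.
A is unchanged and Z drops by 1 — a proton has become a neutron (β⁺ emission or electron capture).

beta-plus decay or electron capture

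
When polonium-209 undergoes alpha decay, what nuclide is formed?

Pb-205

Alpha decay: mass number changes by -4, atomic number by -2.
A: 209 − 4 = 205; Z: 84 − 2 = 82.
Z = 82 is lead, so the daughter is lead-205.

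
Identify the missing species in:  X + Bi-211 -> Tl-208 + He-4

Conserve mass number: A + 211 = 208 + 4, so A = 1.
Conserve atomic number: Z + 83 = 81 + 2, so Z = 0.
A = 1 and Z = 0 is n — a neutron.

neutron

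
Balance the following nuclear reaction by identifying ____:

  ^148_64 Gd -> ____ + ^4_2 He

Sm-144

Conserve mass number: 148 = A + 4, so A = 144.
Conserve atomic number: 64 = Z + 2, so Z = 62.
Z = 62 is samarium, so the species is ^144_62 Sm.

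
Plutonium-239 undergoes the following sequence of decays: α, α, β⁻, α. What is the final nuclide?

Start: (A, Z) = (239, 94).
After α: (235, 92).
After α: (231, 90).
After β⁻: (231, 91).
After α: (227, 89).
Z = 89 is actinium.

Ac-227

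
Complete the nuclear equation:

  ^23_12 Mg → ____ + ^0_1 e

Conserve mass number: 23 = A + 0, so A = 23.
Conserve atomic number: 12 = Z + 1, so Z = 11.
Z = 11 is sodium, so the species is ^23_11 Na.

Na-23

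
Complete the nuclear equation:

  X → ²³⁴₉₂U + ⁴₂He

Conserve mass number: A = 234 + 4, so A = 238.
Conserve atomic number: Z = 92 + 2, so Z = 94.
Z = 94 is plutonium, so the species is ²³⁸₉₄Pu.

Pu-238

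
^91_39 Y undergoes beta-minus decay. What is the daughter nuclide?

Zr-91

Beta-minus decay: mass number changes by +0, atomic number by +1.
A: 91 = 91; Z: 39 + 1 = 40.
Z = 40 is zirconium, so the daughter is ^91_40 Zr.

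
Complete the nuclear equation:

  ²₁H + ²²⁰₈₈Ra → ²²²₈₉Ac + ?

Conserve mass number: 2 + 220 = 222 + A, so A = 0.
Conserve atomic number: 1 + 88 = 89 + Z, so Z = 0.
A = 0 and Z = 0 is ⁰₀γ — a gamma ray.

gamma ray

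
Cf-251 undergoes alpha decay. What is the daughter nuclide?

Alpha decay: mass number changes by -4, atomic number by -2.
A: 251 − 4 = 247; Z: 98 − 2 = 96.
Z = 96 is curium, so the daughter is Cm-247.

Cm-247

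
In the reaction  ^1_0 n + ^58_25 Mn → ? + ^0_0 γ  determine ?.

Conserve mass number: 1 + 58 = A + 0, so A = 59.
Conserve atomic number: 0 + 25 = Z + 0, so Z = 25.
Z = 25 is manganese, so the species is ^59_25 Mn.

Mn-59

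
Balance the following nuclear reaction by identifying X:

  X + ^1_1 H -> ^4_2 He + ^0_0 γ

triton

Conserve mass number: A + 1 = 4 + 0, so A = 3.
Conserve atomic number: Z + 1 = 2 + 0, so Z = 1.
A = 3 and Z = 1 is ^3_1 H — a triton.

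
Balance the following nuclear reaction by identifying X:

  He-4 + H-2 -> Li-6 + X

gamma ray

Conserve mass number: 4 + 2 = 6 + A, so A = 0.
Conserve atomic number: 2 + 1 = 3 + Z, so Z = 0.
A = 0 and Z = 0 is γ — a gamma ray.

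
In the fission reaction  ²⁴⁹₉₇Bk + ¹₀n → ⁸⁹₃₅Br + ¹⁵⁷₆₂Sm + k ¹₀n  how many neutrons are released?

4

Conserve mass number: 250 = 89 + 157 + k, so k = 250 − 246 = 4.
Check atomic number: 97 = 35 + 62 + 0 = 97. ✓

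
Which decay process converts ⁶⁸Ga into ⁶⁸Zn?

beta-plus decay or electron capture

ΔA = 68 − 68 = 0; ΔZ = 30 − 31 = -1.
A is unchanged and Z drops by 1 — a proton has become a neutron (β⁺ emission or electron capture).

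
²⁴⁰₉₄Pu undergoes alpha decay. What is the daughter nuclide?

Alpha decay: mass number changes by -4, atomic number by -2.
A: 240 − 4 = 236; Z: 94 − 2 = 92.
Z = 92 is uranium, so the daughter is ²³⁶₉₂U.

U-236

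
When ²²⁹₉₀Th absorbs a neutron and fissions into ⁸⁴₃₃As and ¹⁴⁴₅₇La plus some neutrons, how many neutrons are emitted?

Conserve mass number: 230 = 84 + 144 + k, so k = 230 − 228 = 2.
Check atomic number: 90 = 33 + 57 + 0 = 90. ✓

2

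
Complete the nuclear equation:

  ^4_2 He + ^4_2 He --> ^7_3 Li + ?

proton

Conserve mass number: 4 + 4 = 7 + A, so A = 1.
Conserve atomic number: 2 + 2 = 3 + Z, so Z = 1.
A = 1 and Z = 1 is ^1_1 H — a proton.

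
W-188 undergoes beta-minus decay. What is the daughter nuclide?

Beta-minus decay: mass number changes by +0, atomic number by +1.
A: 188 = 188; Z: 74 + 1 = 75.
Z = 75 is rhenium, so the daughter is Re-188.

Re-188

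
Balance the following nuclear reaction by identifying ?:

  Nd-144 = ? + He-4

Ce-140

Conserve mass number: 144 = A + 4, so A = 140.
Conserve atomic number: 60 = Z + 2, so Z = 58.
Z = 58 is cerium, so the species is Ce-140.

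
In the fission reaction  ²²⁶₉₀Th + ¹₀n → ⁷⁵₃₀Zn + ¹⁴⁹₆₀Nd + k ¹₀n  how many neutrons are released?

Conserve mass number: 227 = 75 + 149 + k, so k = 227 − 224 = 3.
Check atomic number: 90 = 30 + 60 + 0 = 90. ✓

3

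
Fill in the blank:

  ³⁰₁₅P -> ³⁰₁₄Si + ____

Conserve mass number: 30 = 30 + A, so A = 0.
Conserve atomic number: 15 = 14 + Z, so Z = 1.
A = 0 and Z = 1 is ⁰₁e — a positron.

positron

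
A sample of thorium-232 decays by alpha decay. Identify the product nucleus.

Ra-228

Alpha decay: mass number changes by -4, atomic number by -2.
A: 232 − 4 = 228; Z: 90 − 2 = 88.
Z = 88 is radium, so the daughter is radium-228.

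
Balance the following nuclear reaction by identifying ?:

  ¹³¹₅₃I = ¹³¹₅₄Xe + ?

Conserve mass number: 131 = 131 + A, so A = 0.
Conserve atomic number: 53 = 54 + Z, so Z = -1.
A = 0 and Z = -1 is ⁰₋₁e — a beta-minus particle.

beta-minus particle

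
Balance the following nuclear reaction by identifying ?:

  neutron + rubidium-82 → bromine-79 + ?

Conserve mass number: 1 + 82 = 79 + A, so A = 4.
Conserve atomic number: 0 + 37 = 35 + Z, so Z = 2.
A = 4 and Z = 2 is helium-4 — an alpha particle.

alpha particle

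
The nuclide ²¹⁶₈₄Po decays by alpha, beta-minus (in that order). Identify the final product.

Start: (A, Z) = (216, 84).
After α: (212, 82).
After β⁻: (212, 83).
Z = 83 is bismuth.

Bi-212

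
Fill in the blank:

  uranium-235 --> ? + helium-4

Th-231

Conserve mass number: 235 = A + 4, so A = 231.
Conserve atomic number: 92 = Z + 2, so Z = 90.
Z = 90 is thorium, so the species is thorium-231.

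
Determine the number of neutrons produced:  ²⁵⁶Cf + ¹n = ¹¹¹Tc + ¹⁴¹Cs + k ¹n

5

Conserve mass number: 257 = 111 + 141 + k, so k = 257 − 252 = 5.
Check atomic number: 98 = 43 + 55 + 0 = 98. ✓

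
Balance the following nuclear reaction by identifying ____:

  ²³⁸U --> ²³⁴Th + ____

Conserve mass number: 238 = 234 + A, so A = 4.
Conserve atomic number: 92 = 90 + Z, so Z = 2.
A = 4 and Z = 2 is ⁴He — an alpha particle.

alpha particle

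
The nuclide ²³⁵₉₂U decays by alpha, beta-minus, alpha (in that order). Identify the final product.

Ac-227

Start: (A, Z) = (235, 92).
After α: (231, 90).
After β⁻: (231, 91).
After α: (227, 89).
Z = 89 is actinium.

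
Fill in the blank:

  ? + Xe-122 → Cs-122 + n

proton

Conserve mass number: A + 122 = 122 + 1, so A = 1.
Conserve atomic number: Z + 54 = 55 + 0, so Z = 1.
A = 1 and Z = 1 is H-1 — a proton.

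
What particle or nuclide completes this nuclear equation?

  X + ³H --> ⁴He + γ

Conserve mass number: A + 3 = 4 + 0, so A = 1.
Conserve atomic number: Z + 1 = 2 + 0, so Z = 1.
A = 1 and Z = 1 is ¹H — a proton.

proton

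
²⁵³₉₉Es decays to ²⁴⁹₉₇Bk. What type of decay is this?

ΔA = 249 − 253 = -4; ΔZ = 97 − 99 = -2.
A drops by 4 and Z drops by 2 — the signature of alpha emission.

alpha decay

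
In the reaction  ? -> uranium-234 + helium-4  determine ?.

Conserve mass number: A = 234 + 4, so A = 238.
Conserve atomic number: Z = 92 + 2, so Z = 94.
Z = 94 is plutonium, so the species is plutonium-238.

Pu-238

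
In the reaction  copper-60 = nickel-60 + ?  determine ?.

positron

Conserve mass number: 60 = 60 + A, so A = 0.
Conserve atomic number: 29 = 28 + Z, so Z = 1.
A = 0 and Z = 1 is e⁺ — a positron.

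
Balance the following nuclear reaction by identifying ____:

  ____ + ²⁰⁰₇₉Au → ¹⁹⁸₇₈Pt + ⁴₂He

deuteron

Conserve mass number: A + 200 = 198 + 4, so A = 2.
Conserve atomic number: Z + 79 = 78 + 2, so Z = 1.
A = 2 and Z = 1 is ²₁H — a deuteron.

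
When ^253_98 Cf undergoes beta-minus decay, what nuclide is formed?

Beta-minus decay: mass number changes by +0, atomic number by +1.
A: 253 = 253; Z: 98 + 1 = 99.
Z = 99 is einsteinium, so the daughter is ^253_99 Es.

Es-253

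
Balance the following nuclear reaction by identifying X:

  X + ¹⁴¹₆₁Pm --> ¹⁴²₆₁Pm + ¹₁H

deuteron

Conserve mass number: A + 141 = 142 + 1, so A = 2.
Conserve atomic number: Z + 61 = 61 + 1, so Z = 1.
A = 2 and Z = 1 is ²₁H — a deuteron.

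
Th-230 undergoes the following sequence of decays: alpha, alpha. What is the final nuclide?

Rn-222

Start: (A, Z) = (230, 90).
After α: (226, 88).
After α: (222, 86).
Z = 86 is radon.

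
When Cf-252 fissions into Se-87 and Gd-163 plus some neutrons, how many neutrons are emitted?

2

Conserve mass number: 252 = 87 + 163 + k, so k = 252 − 250 = 2.
Check atomic number: 98 = 34 + 64 + 0 = 98. ✓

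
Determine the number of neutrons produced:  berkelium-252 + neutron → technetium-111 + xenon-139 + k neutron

Conserve mass number: 253 = 111 + 139 + k, so k = 253 − 250 = 3.
Check atomic number: 97 = 43 + 54 + 0 = 97. ✓

3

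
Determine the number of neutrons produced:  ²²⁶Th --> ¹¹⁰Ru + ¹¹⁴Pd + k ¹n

2

Conserve mass number: 226 = 110 + 114 + k, so k = 226 − 224 = 2.
Check atomic number: 90 = 44 + 46 + 0 = 90. ✓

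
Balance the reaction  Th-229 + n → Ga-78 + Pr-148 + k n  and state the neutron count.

Conserve mass number: 230 = 78 + 148 + k, so k = 230 − 226 = 4.
Check atomic number: 90 = 31 + 59 + 0 = 90. ✓

4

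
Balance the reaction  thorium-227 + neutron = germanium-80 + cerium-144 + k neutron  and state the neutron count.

Conserve mass number: 228 = 80 + 144 + k, so k = 228 − 224 = 4.
Check atomic number: 90 = 32 + 58 + 0 = 90. ✓

4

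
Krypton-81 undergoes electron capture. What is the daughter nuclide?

Br-81

Electron capture: mass number changes by +0, atomic number by -1.
A: 81 = 81; Z: 36 − 1 = 35.
Z = 35 is bromine, so the daughter is bromine-81.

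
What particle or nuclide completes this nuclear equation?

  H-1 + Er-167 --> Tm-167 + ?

neutron

Conserve mass number: 1 + 167 = 167 + A, so A = 1.
Conserve atomic number: 1 + 68 = 69 + Z, so Z = 0.
A = 1 and Z = 0 is n — a neutron.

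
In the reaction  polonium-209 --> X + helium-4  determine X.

Pb-205

Conserve mass number: 209 = A + 4, so A = 205.
Conserve atomic number: 84 = Z + 2, so Z = 82.
Z = 82 is lead, so the species is lead-205.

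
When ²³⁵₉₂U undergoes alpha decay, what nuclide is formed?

Alpha decay: mass number changes by -4, atomic number by -2.
A: 235 − 4 = 231; Z: 92 − 2 = 90.
Z = 90 is thorium, so the daughter is ²³¹₉₀Th.

Th-231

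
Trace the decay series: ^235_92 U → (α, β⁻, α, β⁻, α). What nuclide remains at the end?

Ra-223

Start: (A, Z) = (235, 92).
After α: (231, 90).
After β⁻: (231, 91).
After α: (227, 89).
After β⁻: (227, 90).
After α: (223, 88).
Z = 88 is radium.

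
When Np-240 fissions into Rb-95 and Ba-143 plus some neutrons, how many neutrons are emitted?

2

Conserve mass number: 240 = 95 + 143 + k, so k = 240 − 238 = 2.
Check atomic number: 93 = 37 + 56 + 0 = 93. ✓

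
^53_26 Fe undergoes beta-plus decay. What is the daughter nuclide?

Beta-plus decay: mass number changes by +0, atomic number by -1.
A: 53 = 53; Z: 26 − 1 = 25.
Z = 25 is manganese, so the daughter is ^53_25 Mn.

Mn-53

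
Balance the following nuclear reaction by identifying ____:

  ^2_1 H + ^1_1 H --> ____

Conserve mass number: 2 + 1 = A, so A = 3.
Conserve atomic number: 1 + 1 = Z, so Z = 2.
Z = 2 is helium, so the species is ^3_2 He.

He-3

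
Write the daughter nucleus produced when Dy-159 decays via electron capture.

Tb-159

Electron capture: mass number changes by +0, atomic number by -1.
A: 159 = 159; Z: 66 − 1 = 65.
Z = 65 is terbium, so the daughter is Tb-159.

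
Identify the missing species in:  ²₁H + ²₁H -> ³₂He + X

neutron

Conserve mass number: 2 + 2 = 3 + A, so A = 1.
Conserve atomic number: 1 + 1 = 2 + Z, so Z = 0.
A = 1 and Z = 0 is ¹₀n — a neutron.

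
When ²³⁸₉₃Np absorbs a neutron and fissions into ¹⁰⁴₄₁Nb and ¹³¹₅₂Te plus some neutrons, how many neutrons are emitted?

Conserve mass number: 239 = 104 + 131 + k, so k = 239 − 235 = 4.
Check atomic number: 93 = 41 + 52 + 0 = 93. ✓

4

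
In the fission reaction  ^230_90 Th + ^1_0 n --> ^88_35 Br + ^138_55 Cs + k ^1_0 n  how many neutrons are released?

5

Conserve mass number: 231 = 88 + 138 + k, so k = 231 − 226 = 5.
Check atomic number: 90 = 35 + 55 + 0 = 90. ✓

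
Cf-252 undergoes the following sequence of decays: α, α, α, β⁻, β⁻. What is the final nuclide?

Pu-240

Start: (A, Z) = (252, 98).
After α: (248, 96).
After α: (244, 94).
After α: (240, 92).
After β⁻: (240, 93).
After β⁻: (240, 94).
Z = 94 is plutonium.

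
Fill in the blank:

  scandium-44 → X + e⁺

Conserve mass number: 44 = A + 0, so A = 44.
Conserve atomic number: 21 = Z + 1, so Z = 20.
Z = 20 is calcium, so the species is calcium-44.

Ca-44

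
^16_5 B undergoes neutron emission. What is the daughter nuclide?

Neutron emission: mass number changes by -1, atomic number by +0.
A: 16 − 1 = 15; Z: 5 = 5.
Z = 5 is boron, so the daughter is ^15_5 B.

B-15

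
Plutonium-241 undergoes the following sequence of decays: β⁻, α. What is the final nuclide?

Np-237

Start: (A, Z) = (241, 94).
After β⁻: (241, 95).
After α: (237, 93).
Z = 93 is neptunium.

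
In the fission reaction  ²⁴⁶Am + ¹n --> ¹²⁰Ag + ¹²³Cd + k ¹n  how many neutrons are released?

4

Conserve mass number: 247 = 120 + 123 + k, so k = 247 − 243 = 4.
Check atomic number: 95 = 47 + 48 + 0 = 95. ✓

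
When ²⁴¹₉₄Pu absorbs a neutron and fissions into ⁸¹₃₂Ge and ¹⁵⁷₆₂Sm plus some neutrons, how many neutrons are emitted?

Conserve mass number: 242 = 81 + 157 + k, so k = 242 − 238 = 4.
Check atomic number: 94 = 32 + 62 + 0 = 94. ✓

4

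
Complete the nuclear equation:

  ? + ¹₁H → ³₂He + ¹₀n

Conserve mass number: A + 1 = 3 + 1, so A = 3.
Conserve atomic number: Z + 1 = 2 + 0, so Z = 1.
A = 3 and Z = 1 is ³₁H — a triton.

triton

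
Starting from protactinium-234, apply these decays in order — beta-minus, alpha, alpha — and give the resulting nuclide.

Start: (A, Z) = (234, 91).
After β⁻: (234, 92).
After α: (230, 90).
After α: (226, 88).
Z = 88 is radium.

Ra-226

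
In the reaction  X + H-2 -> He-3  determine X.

proton

Conserve mass number: A + 2 = 3, so A = 1.
Conserve atomic number: Z + 1 = 2, so Z = 1.
A = 1 and Z = 1 is H-1 — a proton.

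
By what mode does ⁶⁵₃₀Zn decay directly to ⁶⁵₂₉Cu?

beta-plus decay or electron capture

ΔA = 65 − 65 = 0; ΔZ = 29 − 30 = -1.
A is unchanged and Z drops by 1 — a proton has become a neutron (β⁺ emission or electron capture).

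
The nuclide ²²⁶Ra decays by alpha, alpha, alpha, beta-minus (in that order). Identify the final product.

Bi-214

Start: (A, Z) = (226, 88).
After α: (222, 86).
After α: (218, 84).
After α: (214, 82).
After β⁻: (214, 83).
Z = 83 is bismuth.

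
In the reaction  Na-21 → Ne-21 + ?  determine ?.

Conserve mass number: 21 = 21 + A, so A = 0.
Conserve atomic number: 11 = 10 + Z, so Z = 1.
A = 0 and Z = 1 is e⁺ — a positron.

positron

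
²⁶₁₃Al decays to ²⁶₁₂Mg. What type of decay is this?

beta-plus decay or electron capture

ΔA = 26 − 26 = 0; ΔZ = 12 − 13 = -1.
A is unchanged and Z drops by 1 — a proton has become a neutron (β⁺ emission or electron capture).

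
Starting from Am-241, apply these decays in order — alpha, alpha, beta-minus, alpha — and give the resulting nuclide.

Start: (A, Z) = (241, 95).
After α: (237, 93).
After α: (233, 91).
After β⁻: (233, 92).
After α: (229, 90).
Z = 90 is thorium.

Th-229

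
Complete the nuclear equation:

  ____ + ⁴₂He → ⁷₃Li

triton

Conserve mass number: A + 4 = 7, so A = 3.
Conserve atomic number: Z + 2 = 3, so Z = 1.
A = 3 and Z = 1 is ³₁H — a triton.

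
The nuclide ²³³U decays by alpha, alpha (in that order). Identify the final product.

Start: (A, Z) = (233, 92).
After α: (229, 90).
After α: (225, 88).
Z = 88 is radium.

Ra-225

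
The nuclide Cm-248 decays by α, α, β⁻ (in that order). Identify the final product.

Start: (A, Z) = (248, 96).
After α: (244, 94).
After α: (240, 92).
After β⁻: (240, 93).
Z = 93 is neptunium.

Np-240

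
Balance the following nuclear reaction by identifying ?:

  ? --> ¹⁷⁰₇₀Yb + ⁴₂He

Hf-174

Conserve mass number: A = 170 + 4, so A = 174.
Conserve atomic number: Z = 70 + 2, so Z = 72.
Z = 72 is hafnium, so the species is ¹⁷⁴₇₂Hf.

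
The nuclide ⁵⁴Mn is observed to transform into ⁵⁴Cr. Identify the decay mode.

ΔA = 54 − 54 = 0; ΔZ = 24 − 25 = -1.
A is unchanged and Z drops by 1 — a proton has become a neutron (β⁺ emission or electron capture).

beta-plus decay or electron capture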